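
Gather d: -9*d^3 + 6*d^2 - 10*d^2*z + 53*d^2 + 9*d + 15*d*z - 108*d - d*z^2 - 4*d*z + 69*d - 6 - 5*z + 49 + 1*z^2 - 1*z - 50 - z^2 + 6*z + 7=-9*d^3 + d^2*(59 - 10*z) + d*(-z^2 + 11*z - 30)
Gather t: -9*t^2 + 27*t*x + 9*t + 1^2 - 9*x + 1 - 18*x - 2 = -9*t^2 + t*(27*x + 9) - 27*x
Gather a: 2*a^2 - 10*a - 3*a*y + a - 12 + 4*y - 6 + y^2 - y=2*a^2 + a*(-3*y - 9) + y^2 + 3*y - 18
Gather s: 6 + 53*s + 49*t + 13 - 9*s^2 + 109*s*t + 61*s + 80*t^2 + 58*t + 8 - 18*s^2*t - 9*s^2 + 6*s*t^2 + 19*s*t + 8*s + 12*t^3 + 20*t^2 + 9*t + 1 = s^2*(-18*t - 18) + s*(6*t^2 + 128*t + 122) + 12*t^3 + 100*t^2 + 116*t + 28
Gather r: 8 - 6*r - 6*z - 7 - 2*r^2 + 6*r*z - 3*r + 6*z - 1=-2*r^2 + r*(6*z - 9)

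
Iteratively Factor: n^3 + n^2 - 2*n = (n)*(n^2 + n - 2) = n*(n + 2)*(n - 1)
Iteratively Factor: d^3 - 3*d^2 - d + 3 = (d - 3)*(d^2 - 1) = (d - 3)*(d - 1)*(d + 1)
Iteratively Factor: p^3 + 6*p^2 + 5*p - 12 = (p + 3)*(p^2 + 3*p - 4) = (p + 3)*(p + 4)*(p - 1)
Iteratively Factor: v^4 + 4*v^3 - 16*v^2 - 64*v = (v + 4)*(v^3 - 16*v) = (v + 4)^2*(v^2 - 4*v) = v*(v + 4)^2*(v - 4)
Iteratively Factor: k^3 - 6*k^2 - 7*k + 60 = (k + 3)*(k^2 - 9*k + 20) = (k - 5)*(k + 3)*(k - 4)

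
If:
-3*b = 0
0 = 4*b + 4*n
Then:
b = 0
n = 0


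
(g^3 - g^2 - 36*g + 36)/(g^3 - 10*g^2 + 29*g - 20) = (g^2 - 36)/(g^2 - 9*g + 20)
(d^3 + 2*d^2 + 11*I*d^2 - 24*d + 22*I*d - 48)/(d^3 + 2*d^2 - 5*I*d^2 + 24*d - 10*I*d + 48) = (d + 8*I)/(d - 8*I)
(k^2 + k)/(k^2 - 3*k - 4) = k/(k - 4)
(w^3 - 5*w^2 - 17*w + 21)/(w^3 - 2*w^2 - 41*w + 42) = (w + 3)/(w + 6)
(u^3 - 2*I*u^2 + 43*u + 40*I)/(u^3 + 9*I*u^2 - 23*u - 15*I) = (u - 8*I)/(u + 3*I)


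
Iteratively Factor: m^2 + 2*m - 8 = (m + 4)*(m - 2)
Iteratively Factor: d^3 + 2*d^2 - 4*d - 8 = (d + 2)*(d^2 - 4) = (d - 2)*(d + 2)*(d + 2)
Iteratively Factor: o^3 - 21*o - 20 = (o + 4)*(o^2 - 4*o - 5) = (o - 5)*(o + 4)*(o + 1)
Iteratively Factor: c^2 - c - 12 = (c + 3)*(c - 4)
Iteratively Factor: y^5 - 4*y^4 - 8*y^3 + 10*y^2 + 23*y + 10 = (y - 5)*(y^4 + y^3 - 3*y^2 - 5*y - 2) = (y - 5)*(y + 1)*(y^3 - 3*y - 2) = (y - 5)*(y - 2)*(y + 1)*(y^2 + 2*y + 1) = (y - 5)*(y - 2)*(y + 1)^2*(y + 1)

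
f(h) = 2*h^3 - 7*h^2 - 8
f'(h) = 6*h^2 - 14*h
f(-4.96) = -424.26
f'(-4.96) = 217.05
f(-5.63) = -586.79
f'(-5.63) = 269.00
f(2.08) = -20.29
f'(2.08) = -3.16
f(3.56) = -6.48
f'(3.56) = 26.20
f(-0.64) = -11.39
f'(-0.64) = 11.42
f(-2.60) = -90.47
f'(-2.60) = 76.96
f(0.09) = -8.06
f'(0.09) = -1.21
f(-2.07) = -55.73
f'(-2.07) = 54.69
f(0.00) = -8.00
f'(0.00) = 0.00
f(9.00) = 883.00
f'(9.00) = 360.00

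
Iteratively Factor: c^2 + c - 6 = (c - 2)*(c + 3)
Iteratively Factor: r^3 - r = (r - 1)*(r^2 + r) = r*(r - 1)*(r + 1)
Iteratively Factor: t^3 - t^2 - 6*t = (t + 2)*(t^2 - 3*t) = t*(t + 2)*(t - 3)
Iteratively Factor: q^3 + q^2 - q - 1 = (q + 1)*(q^2 - 1) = (q + 1)^2*(q - 1)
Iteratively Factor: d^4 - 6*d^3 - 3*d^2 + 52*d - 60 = (d + 3)*(d^3 - 9*d^2 + 24*d - 20) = (d - 5)*(d + 3)*(d^2 - 4*d + 4) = (d - 5)*(d - 2)*(d + 3)*(d - 2)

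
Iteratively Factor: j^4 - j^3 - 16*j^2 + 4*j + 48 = (j - 2)*(j^3 + j^2 - 14*j - 24) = (j - 2)*(j + 2)*(j^2 - j - 12) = (j - 4)*(j - 2)*(j + 2)*(j + 3)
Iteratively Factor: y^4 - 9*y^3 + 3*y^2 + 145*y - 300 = (y - 3)*(y^3 - 6*y^2 - 15*y + 100) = (y - 5)*(y - 3)*(y^2 - y - 20) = (y - 5)^2*(y - 3)*(y + 4)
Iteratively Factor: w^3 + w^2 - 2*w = (w + 2)*(w^2 - w) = (w - 1)*(w + 2)*(w)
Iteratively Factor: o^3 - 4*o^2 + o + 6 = (o + 1)*(o^2 - 5*o + 6) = (o - 3)*(o + 1)*(o - 2)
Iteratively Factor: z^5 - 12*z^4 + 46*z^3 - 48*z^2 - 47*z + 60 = (z - 1)*(z^4 - 11*z^3 + 35*z^2 - 13*z - 60) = (z - 3)*(z - 1)*(z^3 - 8*z^2 + 11*z + 20) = (z - 5)*(z - 3)*(z - 1)*(z^2 - 3*z - 4) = (z - 5)*(z - 4)*(z - 3)*(z - 1)*(z + 1)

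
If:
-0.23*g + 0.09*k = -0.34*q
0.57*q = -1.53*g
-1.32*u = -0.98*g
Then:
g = 1.3469387755102*u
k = 17.1006086645184*u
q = -3.61546723952739*u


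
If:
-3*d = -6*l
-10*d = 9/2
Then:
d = -9/20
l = -9/40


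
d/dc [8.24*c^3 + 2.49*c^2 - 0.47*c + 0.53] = 24.72*c^2 + 4.98*c - 0.47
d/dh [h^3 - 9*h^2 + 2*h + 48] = 3*h^2 - 18*h + 2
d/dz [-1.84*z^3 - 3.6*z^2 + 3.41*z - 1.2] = -5.52*z^2 - 7.2*z + 3.41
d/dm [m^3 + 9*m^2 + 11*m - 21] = 3*m^2 + 18*m + 11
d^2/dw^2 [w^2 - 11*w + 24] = 2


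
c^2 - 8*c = c*(c - 8)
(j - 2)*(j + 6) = j^2 + 4*j - 12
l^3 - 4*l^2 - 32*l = l*(l - 8)*(l + 4)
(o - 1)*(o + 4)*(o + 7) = o^3 + 10*o^2 + 17*o - 28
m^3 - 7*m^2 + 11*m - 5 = (m - 5)*(m - 1)^2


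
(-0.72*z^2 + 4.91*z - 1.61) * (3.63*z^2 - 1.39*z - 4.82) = -2.6136*z^4 + 18.8241*z^3 - 9.1988*z^2 - 21.4283*z + 7.7602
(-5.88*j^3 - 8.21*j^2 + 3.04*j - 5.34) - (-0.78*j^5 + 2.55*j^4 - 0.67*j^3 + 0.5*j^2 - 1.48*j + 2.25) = 0.78*j^5 - 2.55*j^4 - 5.21*j^3 - 8.71*j^2 + 4.52*j - 7.59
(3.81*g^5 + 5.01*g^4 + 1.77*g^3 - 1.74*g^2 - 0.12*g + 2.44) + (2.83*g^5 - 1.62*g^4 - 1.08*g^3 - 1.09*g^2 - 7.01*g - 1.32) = 6.64*g^5 + 3.39*g^4 + 0.69*g^3 - 2.83*g^2 - 7.13*g + 1.12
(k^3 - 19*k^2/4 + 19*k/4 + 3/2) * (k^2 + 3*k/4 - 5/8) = k^5 - 4*k^4 + 9*k^3/16 + 257*k^2/32 - 59*k/32 - 15/16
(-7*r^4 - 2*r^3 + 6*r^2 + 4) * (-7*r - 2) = 49*r^5 + 28*r^4 - 38*r^3 - 12*r^2 - 28*r - 8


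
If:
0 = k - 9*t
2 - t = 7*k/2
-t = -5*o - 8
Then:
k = 36/65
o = -516/325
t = 4/65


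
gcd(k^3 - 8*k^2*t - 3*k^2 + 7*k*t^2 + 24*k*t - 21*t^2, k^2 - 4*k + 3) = k - 3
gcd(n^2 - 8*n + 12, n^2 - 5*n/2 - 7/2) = 1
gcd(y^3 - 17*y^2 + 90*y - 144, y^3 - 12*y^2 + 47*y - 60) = y - 3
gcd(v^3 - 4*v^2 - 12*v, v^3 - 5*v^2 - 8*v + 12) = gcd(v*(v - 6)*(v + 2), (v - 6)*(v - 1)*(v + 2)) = v^2 - 4*v - 12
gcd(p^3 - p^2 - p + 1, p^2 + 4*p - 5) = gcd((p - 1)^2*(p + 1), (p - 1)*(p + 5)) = p - 1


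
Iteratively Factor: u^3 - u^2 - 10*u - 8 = (u + 1)*(u^2 - 2*u - 8) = (u - 4)*(u + 1)*(u + 2)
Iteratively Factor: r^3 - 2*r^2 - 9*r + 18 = (r + 3)*(r^2 - 5*r + 6) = (r - 3)*(r + 3)*(r - 2)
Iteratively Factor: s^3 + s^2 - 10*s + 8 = (s - 1)*(s^2 + 2*s - 8) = (s - 1)*(s + 4)*(s - 2)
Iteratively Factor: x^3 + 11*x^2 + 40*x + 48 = (x + 4)*(x^2 + 7*x + 12) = (x + 3)*(x + 4)*(x + 4)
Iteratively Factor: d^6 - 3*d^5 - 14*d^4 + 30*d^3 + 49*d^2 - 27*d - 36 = (d + 1)*(d^5 - 4*d^4 - 10*d^3 + 40*d^2 + 9*d - 36) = (d + 1)*(d + 3)*(d^4 - 7*d^3 + 11*d^2 + 7*d - 12) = (d - 1)*(d + 1)*(d + 3)*(d^3 - 6*d^2 + 5*d + 12) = (d - 3)*(d - 1)*(d + 1)*(d + 3)*(d^2 - 3*d - 4) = (d - 3)*(d - 1)*(d + 1)^2*(d + 3)*(d - 4)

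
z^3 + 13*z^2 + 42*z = z*(z + 6)*(z + 7)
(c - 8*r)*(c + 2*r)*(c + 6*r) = c^3 - 52*c*r^2 - 96*r^3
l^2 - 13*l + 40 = (l - 8)*(l - 5)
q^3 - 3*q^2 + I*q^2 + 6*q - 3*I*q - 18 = (q - 3)*(q - 2*I)*(q + 3*I)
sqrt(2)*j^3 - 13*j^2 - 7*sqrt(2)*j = j*(j - 7*sqrt(2))*(sqrt(2)*j + 1)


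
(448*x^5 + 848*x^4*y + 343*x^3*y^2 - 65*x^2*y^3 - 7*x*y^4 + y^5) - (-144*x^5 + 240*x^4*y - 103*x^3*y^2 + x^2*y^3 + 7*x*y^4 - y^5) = 592*x^5 + 608*x^4*y + 446*x^3*y^2 - 66*x^2*y^3 - 14*x*y^4 + 2*y^5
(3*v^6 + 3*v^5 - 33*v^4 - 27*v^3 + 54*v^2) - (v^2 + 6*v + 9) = 3*v^6 + 3*v^5 - 33*v^4 - 27*v^3 + 53*v^2 - 6*v - 9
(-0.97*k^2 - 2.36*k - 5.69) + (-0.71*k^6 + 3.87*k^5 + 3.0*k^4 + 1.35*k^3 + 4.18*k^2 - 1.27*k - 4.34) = -0.71*k^6 + 3.87*k^5 + 3.0*k^4 + 1.35*k^3 + 3.21*k^2 - 3.63*k - 10.03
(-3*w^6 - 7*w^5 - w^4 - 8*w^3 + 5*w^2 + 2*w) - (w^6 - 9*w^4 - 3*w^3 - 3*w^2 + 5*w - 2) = -4*w^6 - 7*w^5 + 8*w^4 - 5*w^3 + 8*w^2 - 3*w + 2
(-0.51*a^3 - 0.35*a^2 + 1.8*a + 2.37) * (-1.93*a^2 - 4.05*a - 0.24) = 0.9843*a^5 + 2.741*a^4 - 1.9341*a^3 - 11.7801*a^2 - 10.0305*a - 0.5688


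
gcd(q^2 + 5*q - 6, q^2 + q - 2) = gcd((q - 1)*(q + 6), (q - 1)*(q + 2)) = q - 1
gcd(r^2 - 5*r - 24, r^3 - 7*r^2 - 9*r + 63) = r + 3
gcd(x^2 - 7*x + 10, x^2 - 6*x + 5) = x - 5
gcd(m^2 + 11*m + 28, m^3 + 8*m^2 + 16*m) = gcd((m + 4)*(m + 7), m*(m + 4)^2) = m + 4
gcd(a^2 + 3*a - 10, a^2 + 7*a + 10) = a + 5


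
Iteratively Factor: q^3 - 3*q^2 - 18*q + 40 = (q - 5)*(q^2 + 2*q - 8) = (q - 5)*(q + 4)*(q - 2)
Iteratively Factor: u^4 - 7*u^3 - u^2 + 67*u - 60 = (u - 1)*(u^3 - 6*u^2 - 7*u + 60) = (u - 4)*(u - 1)*(u^2 - 2*u - 15) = (u - 4)*(u - 1)*(u + 3)*(u - 5)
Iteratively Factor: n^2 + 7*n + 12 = (n + 4)*(n + 3)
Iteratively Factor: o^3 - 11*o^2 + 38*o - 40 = (o - 2)*(o^2 - 9*o + 20) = (o - 4)*(o - 2)*(o - 5)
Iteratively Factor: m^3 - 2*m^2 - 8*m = (m - 4)*(m^2 + 2*m) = m*(m - 4)*(m + 2)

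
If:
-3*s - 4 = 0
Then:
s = -4/3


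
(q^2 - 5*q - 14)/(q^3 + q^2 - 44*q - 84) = 1/(q + 6)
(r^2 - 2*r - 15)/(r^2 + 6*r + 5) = (r^2 - 2*r - 15)/(r^2 + 6*r + 5)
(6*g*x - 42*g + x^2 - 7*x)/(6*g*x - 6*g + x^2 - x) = (x - 7)/(x - 1)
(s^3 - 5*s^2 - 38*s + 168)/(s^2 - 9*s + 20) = (s^2 - s - 42)/(s - 5)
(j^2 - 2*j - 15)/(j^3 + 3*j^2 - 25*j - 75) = 1/(j + 5)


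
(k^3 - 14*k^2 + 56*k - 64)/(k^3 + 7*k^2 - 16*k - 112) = (k^2 - 10*k + 16)/(k^2 + 11*k + 28)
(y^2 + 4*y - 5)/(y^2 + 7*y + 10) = (y - 1)/(y + 2)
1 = 1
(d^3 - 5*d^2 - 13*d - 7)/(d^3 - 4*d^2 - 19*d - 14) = (d + 1)/(d + 2)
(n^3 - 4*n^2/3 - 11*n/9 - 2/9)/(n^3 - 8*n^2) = (9*n^3 - 12*n^2 - 11*n - 2)/(9*n^2*(n - 8))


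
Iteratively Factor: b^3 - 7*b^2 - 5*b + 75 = (b - 5)*(b^2 - 2*b - 15) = (b - 5)^2*(b + 3)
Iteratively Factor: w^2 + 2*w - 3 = (w + 3)*(w - 1)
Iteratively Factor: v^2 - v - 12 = (v - 4)*(v + 3)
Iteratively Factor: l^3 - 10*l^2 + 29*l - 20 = (l - 1)*(l^2 - 9*l + 20) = (l - 5)*(l - 1)*(l - 4)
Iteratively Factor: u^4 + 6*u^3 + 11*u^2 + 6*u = (u)*(u^3 + 6*u^2 + 11*u + 6) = u*(u + 1)*(u^2 + 5*u + 6) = u*(u + 1)*(u + 3)*(u + 2)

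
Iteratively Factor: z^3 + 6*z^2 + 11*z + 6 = (z + 2)*(z^2 + 4*z + 3) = (z + 1)*(z + 2)*(z + 3)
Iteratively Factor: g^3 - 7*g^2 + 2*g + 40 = (g - 5)*(g^2 - 2*g - 8) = (g - 5)*(g - 4)*(g + 2)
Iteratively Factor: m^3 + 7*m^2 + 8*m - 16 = (m + 4)*(m^2 + 3*m - 4) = (m - 1)*(m + 4)*(m + 4)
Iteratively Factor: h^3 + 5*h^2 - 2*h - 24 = (h - 2)*(h^2 + 7*h + 12) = (h - 2)*(h + 4)*(h + 3)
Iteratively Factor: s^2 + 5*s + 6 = (s + 2)*(s + 3)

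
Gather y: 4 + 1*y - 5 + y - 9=2*y - 10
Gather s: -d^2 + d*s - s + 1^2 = -d^2 + s*(d - 1) + 1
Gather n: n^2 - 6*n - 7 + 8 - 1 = n^2 - 6*n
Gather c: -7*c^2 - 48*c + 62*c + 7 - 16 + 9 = -7*c^2 + 14*c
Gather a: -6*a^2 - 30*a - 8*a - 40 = -6*a^2 - 38*a - 40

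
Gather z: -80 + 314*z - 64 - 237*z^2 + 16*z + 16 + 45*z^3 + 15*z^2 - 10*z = 45*z^3 - 222*z^2 + 320*z - 128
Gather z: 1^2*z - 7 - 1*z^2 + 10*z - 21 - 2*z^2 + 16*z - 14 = -3*z^2 + 27*z - 42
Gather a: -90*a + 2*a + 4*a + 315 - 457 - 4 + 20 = -84*a - 126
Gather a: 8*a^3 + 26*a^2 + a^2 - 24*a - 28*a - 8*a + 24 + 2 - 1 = 8*a^3 + 27*a^2 - 60*a + 25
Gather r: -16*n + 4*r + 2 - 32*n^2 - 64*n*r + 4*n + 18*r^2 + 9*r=-32*n^2 - 12*n + 18*r^2 + r*(13 - 64*n) + 2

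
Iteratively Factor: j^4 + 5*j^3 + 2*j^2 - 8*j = (j - 1)*(j^3 + 6*j^2 + 8*j) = (j - 1)*(j + 4)*(j^2 + 2*j) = j*(j - 1)*(j + 4)*(j + 2)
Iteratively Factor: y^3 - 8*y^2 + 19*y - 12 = (y - 3)*(y^2 - 5*y + 4) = (y - 3)*(y - 1)*(y - 4)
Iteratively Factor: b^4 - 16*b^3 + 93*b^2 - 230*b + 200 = (b - 5)*(b^3 - 11*b^2 + 38*b - 40) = (b - 5)*(b - 2)*(b^2 - 9*b + 20) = (b - 5)*(b - 4)*(b - 2)*(b - 5)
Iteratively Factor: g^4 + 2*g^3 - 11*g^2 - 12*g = (g + 4)*(g^3 - 2*g^2 - 3*g) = (g + 1)*(g + 4)*(g^2 - 3*g) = g*(g + 1)*(g + 4)*(g - 3)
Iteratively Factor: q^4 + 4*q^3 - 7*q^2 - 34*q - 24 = (q - 3)*(q^3 + 7*q^2 + 14*q + 8) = (q - 3)*(q + 1)*(q^2 + 6*q + 8) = (q - 3)*(q + 1)*(q + 2)*(q + 4)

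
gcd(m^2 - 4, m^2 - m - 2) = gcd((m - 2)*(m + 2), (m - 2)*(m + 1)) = m - 2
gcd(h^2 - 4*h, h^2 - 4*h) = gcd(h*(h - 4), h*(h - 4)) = h^2 - 4*h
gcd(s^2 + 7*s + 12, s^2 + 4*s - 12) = 1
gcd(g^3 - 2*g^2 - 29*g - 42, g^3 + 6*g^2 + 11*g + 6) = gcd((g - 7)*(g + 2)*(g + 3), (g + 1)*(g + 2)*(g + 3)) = g^2 + 5*g + 6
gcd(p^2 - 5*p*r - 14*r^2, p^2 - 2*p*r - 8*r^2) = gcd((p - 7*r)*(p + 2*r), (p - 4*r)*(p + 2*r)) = p + 2*r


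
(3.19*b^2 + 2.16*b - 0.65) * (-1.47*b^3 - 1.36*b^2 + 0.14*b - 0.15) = -4.6893*b^5 - 7.5136*b^4 - 1.5355*b^3 + 0.7079*b^2 - 0.415*b + 0.0975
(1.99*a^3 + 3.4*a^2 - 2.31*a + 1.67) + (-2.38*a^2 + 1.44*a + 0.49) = 1.99*a^3 + 1.02*a^2 - 0.87*a + 2.16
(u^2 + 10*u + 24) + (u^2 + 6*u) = 2*u^2 + 16*u + 24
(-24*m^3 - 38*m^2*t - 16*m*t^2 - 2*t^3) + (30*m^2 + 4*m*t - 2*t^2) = -24*m^3 - 38*m^2*t + 30*m^2 - 16*m*t^2 + 4*m*t - 2*t^3 - 2*t^2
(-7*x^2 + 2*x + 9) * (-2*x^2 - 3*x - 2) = 14*x^4 + 17*x^3 - 10*x^2 - 31*x - 18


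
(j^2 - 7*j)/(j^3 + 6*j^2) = (j - 7)/(j*(j + 6))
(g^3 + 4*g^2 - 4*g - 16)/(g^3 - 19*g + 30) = (g^2 + 6*g + 8)/(g^2 + 2*g - 15)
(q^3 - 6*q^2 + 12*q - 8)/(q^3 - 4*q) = (q^2 - 4*q + 4)/(q*(q + 2))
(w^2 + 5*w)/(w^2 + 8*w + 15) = w/(w + 3)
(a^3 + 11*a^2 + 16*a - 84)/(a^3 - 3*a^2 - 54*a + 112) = (a + 6)/(a - 8)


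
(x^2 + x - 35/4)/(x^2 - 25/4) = (2*x + 7)/(2*x + 5)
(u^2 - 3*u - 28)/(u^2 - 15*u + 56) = (u + 4)/(u - 8)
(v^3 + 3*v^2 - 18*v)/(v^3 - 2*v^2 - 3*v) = (v + 6)/(v + 1)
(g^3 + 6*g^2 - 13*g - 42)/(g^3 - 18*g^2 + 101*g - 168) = (g^2 + 9*g + 14)/(g^2 - 15*g + 56)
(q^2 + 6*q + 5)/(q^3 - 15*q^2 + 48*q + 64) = (q + 5)/(q^2 - 16*q + 64)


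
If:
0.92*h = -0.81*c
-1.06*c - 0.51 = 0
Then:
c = -0.48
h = 0.42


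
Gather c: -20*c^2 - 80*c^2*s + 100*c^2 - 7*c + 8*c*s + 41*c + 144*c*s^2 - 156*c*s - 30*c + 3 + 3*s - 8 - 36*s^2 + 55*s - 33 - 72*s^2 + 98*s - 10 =c^2*(80 - 80*s) + c*(144*s^2 - 148*s + 4) - 108*s^2 + 156*s - 48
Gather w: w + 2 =w + 2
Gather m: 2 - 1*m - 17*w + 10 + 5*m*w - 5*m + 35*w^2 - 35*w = m*(5*w - 6) + 35*w^2 - 52*w + 12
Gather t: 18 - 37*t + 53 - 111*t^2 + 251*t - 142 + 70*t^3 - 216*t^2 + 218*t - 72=70*t^3 - 327*t^2 + 432*t - 143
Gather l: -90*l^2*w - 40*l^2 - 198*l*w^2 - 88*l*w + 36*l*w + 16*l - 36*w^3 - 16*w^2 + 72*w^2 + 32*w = l^2*(-90*w - 40) + l*(-198*w^2 - 52*w + 16) - 36*w^3 + 56*w^2 + 32*w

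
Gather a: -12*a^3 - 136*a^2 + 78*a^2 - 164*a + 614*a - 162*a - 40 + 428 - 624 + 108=-12*a^3 - 58*a^2 + 288*a - 128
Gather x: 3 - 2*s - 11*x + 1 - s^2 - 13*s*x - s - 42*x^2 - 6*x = -s^2 - 3*s - 42*x^2 + x*(-13*s - 17) + 4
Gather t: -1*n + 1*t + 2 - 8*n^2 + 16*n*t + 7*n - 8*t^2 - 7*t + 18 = -8*n^2 + 6*n - 8*t^2 + t*(16*n - 6) + 20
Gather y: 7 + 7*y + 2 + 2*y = 9*y + 9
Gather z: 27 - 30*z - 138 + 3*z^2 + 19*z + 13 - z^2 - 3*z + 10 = 2*z^2 - 14*z - 88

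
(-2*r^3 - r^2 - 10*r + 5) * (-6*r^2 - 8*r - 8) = 12*r^5 + 22*r^4 + 84*r^3 + 58*r^2 + 40*r - 40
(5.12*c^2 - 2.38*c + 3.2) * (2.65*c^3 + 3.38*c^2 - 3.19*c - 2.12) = 13.568*c^5 + 10.9986*c^4 - 15.8972*c^3 + 7.5538*c^2 - 5.1624*c - 6.784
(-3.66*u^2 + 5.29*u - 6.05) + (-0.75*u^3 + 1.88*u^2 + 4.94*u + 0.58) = -0.75*u^3 - 1.78*u^2 + 10.23*u - 5.47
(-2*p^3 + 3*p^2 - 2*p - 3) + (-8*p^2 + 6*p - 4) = -2*p^3 - 5*p^2 + 4*p - 7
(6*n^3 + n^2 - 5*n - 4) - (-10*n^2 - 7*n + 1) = 6*n^3 + 11*n^2 + 2*n - 5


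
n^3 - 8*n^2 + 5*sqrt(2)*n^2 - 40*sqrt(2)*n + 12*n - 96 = (n - 8)*(n + 2*sqrt(2))*(n + 3*sqrt(2))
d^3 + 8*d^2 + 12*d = d*(d + 2)*(d + 6)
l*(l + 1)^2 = l^3 + 2*l^2 + l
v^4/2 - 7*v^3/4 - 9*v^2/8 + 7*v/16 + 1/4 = (v/2 + 1/4)*(v - 4)*(v - 1/2)*(v + 1/2)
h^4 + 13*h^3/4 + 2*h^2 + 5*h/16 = h*(h + 1/4)*(h + 1/2)*(h + 5/2)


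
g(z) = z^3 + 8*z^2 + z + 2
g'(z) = 3*z^2 + 16*z + 1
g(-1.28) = 11.73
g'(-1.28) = -14.56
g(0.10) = 2.18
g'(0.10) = 2.63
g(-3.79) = 58.68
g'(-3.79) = -16.55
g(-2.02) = 24.38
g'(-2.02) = -19.08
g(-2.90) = 41.99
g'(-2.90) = -20.17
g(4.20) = 221.41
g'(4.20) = 121.12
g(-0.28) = 2.33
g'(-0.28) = -3.24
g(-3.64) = 56.13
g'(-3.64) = -17.49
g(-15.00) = -1588.00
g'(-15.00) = 436.00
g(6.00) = 512.00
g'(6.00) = 205.00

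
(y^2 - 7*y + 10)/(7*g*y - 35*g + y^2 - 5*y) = (y - 2)/(7*g + y)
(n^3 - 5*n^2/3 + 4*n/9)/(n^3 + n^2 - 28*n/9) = (3*n - 1)/(3*n + 7)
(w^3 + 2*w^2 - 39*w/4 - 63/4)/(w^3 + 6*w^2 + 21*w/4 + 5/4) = (4*w^3 + 8*w^2 - 39*w - 63)/(4*w^3 + 24*w^2 + 21*w + 5)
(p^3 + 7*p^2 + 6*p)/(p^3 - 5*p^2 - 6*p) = (p + 6)/(p - 6)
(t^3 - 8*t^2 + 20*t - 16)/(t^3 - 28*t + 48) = (t - 2)/(t + 6)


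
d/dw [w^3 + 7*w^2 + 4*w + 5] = 3*w^2 + 14*w + 4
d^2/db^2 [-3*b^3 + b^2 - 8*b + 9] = 2 - 18*b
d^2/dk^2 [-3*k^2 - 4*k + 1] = -6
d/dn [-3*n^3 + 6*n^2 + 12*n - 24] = -9*n^2 + 12*n + 12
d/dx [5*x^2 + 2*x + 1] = 10*x + 2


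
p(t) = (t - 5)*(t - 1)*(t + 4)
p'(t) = (t - 5)*(t - 1) + (t - 5)*(t + 4) + (t - 1)*(t + 4)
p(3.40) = -28.42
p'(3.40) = 2.08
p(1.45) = -8.71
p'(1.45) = -18.49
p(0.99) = 0.20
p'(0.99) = -20.02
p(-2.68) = 37.31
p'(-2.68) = 13.27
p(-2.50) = 39.38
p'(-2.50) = 9.75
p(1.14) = -2.78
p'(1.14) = -19.66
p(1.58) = -11.07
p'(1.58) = -17.83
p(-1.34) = 39.46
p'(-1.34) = -8.25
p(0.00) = 20.00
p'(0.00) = -19.00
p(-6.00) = -154.00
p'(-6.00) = 113.00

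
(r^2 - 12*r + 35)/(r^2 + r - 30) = (r - 7)/(r + 6)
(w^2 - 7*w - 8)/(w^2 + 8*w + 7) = (w - 8)/(w + 7)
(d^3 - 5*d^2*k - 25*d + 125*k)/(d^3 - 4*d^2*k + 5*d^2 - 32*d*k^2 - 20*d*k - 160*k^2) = (d^2 - 5*d*k - 5*d + 25*k)/(d^2 - 4*d*k - 32*k^2)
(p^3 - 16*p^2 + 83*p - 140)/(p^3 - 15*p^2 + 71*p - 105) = (p - 4)/(p - 3)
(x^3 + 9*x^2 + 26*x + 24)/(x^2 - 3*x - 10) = (x^2 + 7*x + 12)/(x - 5)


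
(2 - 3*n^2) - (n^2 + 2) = -4*n^2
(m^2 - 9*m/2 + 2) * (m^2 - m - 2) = m^4 - 11*m^3/2 + 9*m^2/2 + 7*m - 4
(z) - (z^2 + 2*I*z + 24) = -z^2 + z - 2*I*z - 24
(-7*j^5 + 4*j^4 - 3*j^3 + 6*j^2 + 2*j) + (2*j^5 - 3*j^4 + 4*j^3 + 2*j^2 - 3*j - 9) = -5*j^5 + j^4 + j^3 + 8*j^2 - j - 9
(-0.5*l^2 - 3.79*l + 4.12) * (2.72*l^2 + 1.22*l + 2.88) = -1.36*l^4 - 10.9188*l^3 + 5.1426*l^2 - 5.8888*l + 11.8656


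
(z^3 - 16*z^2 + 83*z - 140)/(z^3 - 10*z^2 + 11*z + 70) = (z - 4)/(z + 2)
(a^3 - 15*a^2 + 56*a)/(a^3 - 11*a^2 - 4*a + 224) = a/(a + 4)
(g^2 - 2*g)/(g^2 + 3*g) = (g - 2)/(g + 3)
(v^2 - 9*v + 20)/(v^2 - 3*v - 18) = (-v^2 + 9*v - 20)/(-v^2 + 3*v + 18)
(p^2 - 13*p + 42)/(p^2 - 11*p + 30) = (p - 7)/(p - 5)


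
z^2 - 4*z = z*(z - 4)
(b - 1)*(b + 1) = b^2 - 1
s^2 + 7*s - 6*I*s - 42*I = (s + 7)*(s - 6*I)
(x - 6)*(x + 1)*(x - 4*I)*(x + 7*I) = x^4 - 5*x^3 + 3*I*x^3 + 22*x^2 - 15*I*x^2 - 140*x - 18*I*x - 168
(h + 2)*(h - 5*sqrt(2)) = h^2 - 5*sqrt(2)*h + 2*h - 10*sqrt(2)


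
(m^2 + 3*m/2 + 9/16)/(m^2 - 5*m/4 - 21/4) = (16*m^2 + 24*m + 9)/(4*(4*m^2 - 5*m - 21))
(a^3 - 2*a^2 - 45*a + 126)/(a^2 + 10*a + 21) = (a^2 - 9*a + 18)/(a + 3)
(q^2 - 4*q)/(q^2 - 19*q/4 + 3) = 4*q/(4*q - 3)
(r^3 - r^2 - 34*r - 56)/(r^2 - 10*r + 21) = (r^2 + 6*r + 8)/(r - 3)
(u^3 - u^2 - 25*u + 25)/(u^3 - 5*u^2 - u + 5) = (u + 5)/(u + 1)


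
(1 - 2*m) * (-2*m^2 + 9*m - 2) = 4*m^3 - 20*m^2 + 13*m - 2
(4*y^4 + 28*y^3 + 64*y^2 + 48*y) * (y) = 4*y^5 + 28*y^4 + 64*y^3 + 48*y^2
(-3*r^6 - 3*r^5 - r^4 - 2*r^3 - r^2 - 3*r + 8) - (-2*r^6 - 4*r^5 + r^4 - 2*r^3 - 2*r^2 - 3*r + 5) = -r^6 + r^5 - 2*r^4 + r^2 + 3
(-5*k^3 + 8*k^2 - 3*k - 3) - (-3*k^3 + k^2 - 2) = -2*k^3 + 7*k^2 - 3*k - 1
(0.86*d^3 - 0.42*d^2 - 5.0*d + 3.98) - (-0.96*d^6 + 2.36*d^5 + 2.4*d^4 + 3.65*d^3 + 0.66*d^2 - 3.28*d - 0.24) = 0.96*d^6 - 2.36*d^5 - 2.4*d^4 - 2.79*d^3 - 1.08*d^2 - 1.72*d + 4.22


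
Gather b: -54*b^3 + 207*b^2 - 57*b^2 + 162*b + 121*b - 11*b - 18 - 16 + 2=-54*b^3 + 150*b^2 + 272*b - 32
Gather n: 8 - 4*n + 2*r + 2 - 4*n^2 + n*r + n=-4*n^2 + n*(r - 3) + 2*r + 10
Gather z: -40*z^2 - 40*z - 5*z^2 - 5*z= -45*z^2 - 45*z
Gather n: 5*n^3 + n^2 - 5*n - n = 5*n^3 + n^2 - 6*n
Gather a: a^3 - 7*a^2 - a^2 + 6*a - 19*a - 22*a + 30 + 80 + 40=a^3 - 8*a^2 - 35*a + 150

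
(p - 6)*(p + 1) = p^2 - 5*p - 6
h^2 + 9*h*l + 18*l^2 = (h + 3*l)*(h + 6*l)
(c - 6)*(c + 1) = c^2 - 5*c - 6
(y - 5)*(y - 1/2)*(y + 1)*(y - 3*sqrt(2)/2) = y^4 - 9*y^3/2 - 3*sqrt(2)*y^3/2 - 3*y^2 + 27*sqrt(2)*y^2/4 + 5*y/2 + 9*sqrt(2)*y/2 - 15*sqrt(2)/4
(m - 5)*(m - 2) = m^2 - 7*m + 10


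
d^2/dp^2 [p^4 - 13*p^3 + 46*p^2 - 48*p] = 12*p^2 - 78*p + 92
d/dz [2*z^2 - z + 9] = 4*z - 1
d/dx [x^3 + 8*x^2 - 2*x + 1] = 3*x^2 + 16*x - 2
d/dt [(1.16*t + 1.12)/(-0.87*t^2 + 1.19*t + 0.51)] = (1.0092*t^2 + 1.9488*t - 0.7412)/(0.7569*t^4 - 2.0706*t^3 + 0.5287*t^2 + 1.2138*t + 0.2601)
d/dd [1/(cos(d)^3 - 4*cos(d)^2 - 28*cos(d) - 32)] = (3*cos(d) - 14)*sin(d)/((cos(d) - 8)^2*(cos(d) + 2)^3)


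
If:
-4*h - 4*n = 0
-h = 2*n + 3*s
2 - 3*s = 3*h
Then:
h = 1/2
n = -1/2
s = 1/6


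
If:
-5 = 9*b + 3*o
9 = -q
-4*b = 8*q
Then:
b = 18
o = -167/3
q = -9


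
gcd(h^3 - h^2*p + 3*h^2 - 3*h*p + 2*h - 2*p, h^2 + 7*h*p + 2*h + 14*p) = h + 2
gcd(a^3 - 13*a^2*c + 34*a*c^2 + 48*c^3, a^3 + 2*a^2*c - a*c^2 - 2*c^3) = a + c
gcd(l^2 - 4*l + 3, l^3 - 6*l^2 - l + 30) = l - 3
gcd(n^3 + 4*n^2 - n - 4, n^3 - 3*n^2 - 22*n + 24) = n^2 + 3*n - 4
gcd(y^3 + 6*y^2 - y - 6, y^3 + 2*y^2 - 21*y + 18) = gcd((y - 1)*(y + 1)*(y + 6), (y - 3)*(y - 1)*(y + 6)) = y^2 + 5*y - 6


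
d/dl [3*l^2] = 6*l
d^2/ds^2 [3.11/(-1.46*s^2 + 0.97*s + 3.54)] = (-13.258552*s^2 + 8.808764*s + 3.11*(2.92*s - 0.97)*(5.84*s - 1.94) + 32.147448)/(-1.46*s^2 + 0.97*s + 3.54)^3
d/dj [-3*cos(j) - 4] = 3*sin(j)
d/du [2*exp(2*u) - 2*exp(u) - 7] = (4*exp(u) - 2)*exp(u)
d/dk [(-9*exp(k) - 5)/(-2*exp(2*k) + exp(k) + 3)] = (-(4*exp(k) - 1)*(9*exp(k) + 5) + 18*exp(2*k) - 9*exp(k) - 27)*exp(k)/(-2*exp(2*k) + exp(k) + 3)^2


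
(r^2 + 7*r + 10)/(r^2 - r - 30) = (r + 2)/(r - 6)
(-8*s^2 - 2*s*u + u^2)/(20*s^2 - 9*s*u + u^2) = (-2*s - u)/(5*s - u)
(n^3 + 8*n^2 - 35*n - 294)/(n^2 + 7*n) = n + 1 - 42/n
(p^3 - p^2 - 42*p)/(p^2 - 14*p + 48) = p*(p^2 - p - 42)/(p^2 - 14*p + 48)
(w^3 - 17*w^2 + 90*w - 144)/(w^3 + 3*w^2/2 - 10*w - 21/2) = 2*(w^2 - 14*w + 48)/(2*w^2 + 9*w + 7)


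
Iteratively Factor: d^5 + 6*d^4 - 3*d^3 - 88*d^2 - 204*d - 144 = (d + 2)*(d^4 + 4*d^3 - 11*d^2 - 66*d - 72) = (d + 2)*(d + 3)*(d^3 + d^2 - 14*d - 24) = (d + 2)*(d + 3)^2*(d^2 - 2*d - 8) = (d - 4)*(d + 2)*(d + 3)^2*(d + 2)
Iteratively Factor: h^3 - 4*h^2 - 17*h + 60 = (h + 4)*(h^2 - 8*h + 15) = (h - 3)*(h + 4)*(h - 5)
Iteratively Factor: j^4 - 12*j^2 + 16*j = (j - 2)*(j^3 + 2*j^2 - 8*j) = j*(j - 2)*(j^2 + 2*j - 8) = j*(j - 2)^2*(j + 4)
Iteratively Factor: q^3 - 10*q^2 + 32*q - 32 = (q - 4)*(q^2 - 6*q + 8) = (q - 4)^2*(q - 2)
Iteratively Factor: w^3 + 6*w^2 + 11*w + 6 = (w + 3)*(w^2 + 3*w + 2) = (w + 2)*(w + 3)*(w + 1)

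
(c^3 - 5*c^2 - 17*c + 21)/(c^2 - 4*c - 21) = c - 1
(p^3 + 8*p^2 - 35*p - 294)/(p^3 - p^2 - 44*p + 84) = (p + 7)/(p - 2)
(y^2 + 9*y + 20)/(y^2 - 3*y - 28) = (y + 5)/(y - 7)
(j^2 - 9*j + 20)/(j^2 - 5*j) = (j - 4)/j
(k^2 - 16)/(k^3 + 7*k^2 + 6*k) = (k^2 - 16)/(k*(k^2 + 7*k + 6))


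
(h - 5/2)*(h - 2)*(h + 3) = h^3 - 3*h^2/2 - 17*h/2 + 15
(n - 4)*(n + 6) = n^2 + 2*n - 24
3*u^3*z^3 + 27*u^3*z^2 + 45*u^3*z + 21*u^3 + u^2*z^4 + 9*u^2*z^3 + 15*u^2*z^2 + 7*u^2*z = (3*u + z)*(z + 7)*(u*z + u)^2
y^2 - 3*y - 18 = (y - 6)*(y + 3)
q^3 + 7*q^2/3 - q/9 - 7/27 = (q - 1/3)*(q + 1/3)*(q + 7/3)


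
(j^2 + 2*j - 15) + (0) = j^2 + 2*j - 15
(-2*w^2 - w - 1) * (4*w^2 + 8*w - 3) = -8*w^4 - 20*w^3 - 6*w^2 - 5*w + 3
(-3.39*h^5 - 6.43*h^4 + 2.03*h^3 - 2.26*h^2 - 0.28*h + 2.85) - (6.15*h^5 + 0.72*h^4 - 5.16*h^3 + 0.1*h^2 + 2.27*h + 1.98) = -9.54*h^5 - 7.15*h^4 + 7.19*h^3 - 2.36*h^2 - 2.55*h + 0.87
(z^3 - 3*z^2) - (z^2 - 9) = z^3 - 4*z^2 + 9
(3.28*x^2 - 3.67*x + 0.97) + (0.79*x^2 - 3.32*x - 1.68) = 4.07*x^2 - 6.99*x - 0.71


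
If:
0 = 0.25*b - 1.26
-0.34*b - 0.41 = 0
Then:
No Solution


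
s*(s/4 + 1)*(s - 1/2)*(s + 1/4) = s^4/4 + 15*s^3/16 - 9*s^2/32 - s/8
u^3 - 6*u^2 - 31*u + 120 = (u - 8)*(u - 3)*(u + 5)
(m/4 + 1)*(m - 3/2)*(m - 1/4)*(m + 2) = m^4/4 + 17*m^3/16 - 17*m^2/32 - 47*m/16 + 3/4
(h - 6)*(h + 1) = h^2 - 5*h - 6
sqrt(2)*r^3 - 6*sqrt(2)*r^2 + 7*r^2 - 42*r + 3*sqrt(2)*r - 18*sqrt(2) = (r - 6)*(r + 3*sqrt(2))*(sqrt(2)*r + 1)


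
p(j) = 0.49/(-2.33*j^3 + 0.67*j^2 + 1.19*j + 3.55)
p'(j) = 0.49*(6.99*j^2 - 1.34*j - 1.19)/(-2.33*j^3 + 0.67*j^2 + 1.19*j + 3.55)^2 = (3.4251*j^2 - 0.6566*j - 0.5831)/(-2.33*j^3 + 0.67*j^2 + 1.19*j + 3.55)^2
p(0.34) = 0.12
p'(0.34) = -0.03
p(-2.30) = 0.01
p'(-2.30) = 0.02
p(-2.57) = 0.01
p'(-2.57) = 0.01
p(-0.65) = 0.13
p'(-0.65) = 0.09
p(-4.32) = 0.00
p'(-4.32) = 0.00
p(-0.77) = 0.12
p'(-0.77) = 0.12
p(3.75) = -0.00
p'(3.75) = 0.00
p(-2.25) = 0.02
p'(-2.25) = 0.02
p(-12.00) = 0.00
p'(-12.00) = 0.00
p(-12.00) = 0.00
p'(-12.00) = 0.00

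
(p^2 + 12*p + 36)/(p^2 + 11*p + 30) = (p + 6)/(p + 5)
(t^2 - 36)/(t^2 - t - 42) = (t - 6)/(t - 7)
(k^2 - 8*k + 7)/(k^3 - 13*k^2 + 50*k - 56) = (k - 1)/(k^2 - 6*k + 8)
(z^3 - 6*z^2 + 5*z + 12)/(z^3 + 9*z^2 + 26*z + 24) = (z^3 - 6*z^2 + 5*z + 12)/(z^3 + 9*z^2 + 26*z + 24)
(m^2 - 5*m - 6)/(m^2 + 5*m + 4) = (m - 6)/(m + 4)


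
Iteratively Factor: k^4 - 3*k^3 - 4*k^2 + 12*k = (k - 3)*(k^3 - 4*k) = k*(k - 3)*(k^2 - 4) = k*(k - 3)*(k - 2)*(k + 2)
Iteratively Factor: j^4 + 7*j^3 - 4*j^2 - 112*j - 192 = (j - 4)*(j^3 + 11*j^2 + 40*j + 48) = (j - 4)*(j + 3)*(j^2 + 8*j + 16) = (j - 4)*(j + 3)*(j + 4)*(j + 4)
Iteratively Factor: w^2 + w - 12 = (w - 3)*(w + 4)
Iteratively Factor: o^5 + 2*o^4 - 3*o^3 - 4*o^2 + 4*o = (o - 1)*(o^4 + 3*o^3 - 4*o) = o*(o - 1)*(o^3 + 3*o^2 - 4) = o*(o - 1)*(o + 2)*(o^2 + o - 2) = o*(o - 1)^2*(o + 2)*(o + 2)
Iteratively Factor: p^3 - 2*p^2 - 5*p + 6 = (p - 1)*(p^2 - p - 6) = (p - 1)*(p + 2)*(p - 3)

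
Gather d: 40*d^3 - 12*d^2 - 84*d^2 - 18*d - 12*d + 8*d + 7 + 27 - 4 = 40*d^3 - 96*d^2 - 22*d + 30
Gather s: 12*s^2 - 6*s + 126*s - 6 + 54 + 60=12*s^2 + 120*s + 108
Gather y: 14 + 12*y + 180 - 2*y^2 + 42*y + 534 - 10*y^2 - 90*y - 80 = -12*y^2 - 36*y + 648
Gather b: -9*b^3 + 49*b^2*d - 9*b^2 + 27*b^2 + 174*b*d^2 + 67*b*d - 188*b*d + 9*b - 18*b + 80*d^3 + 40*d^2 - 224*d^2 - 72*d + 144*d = -9*b^3 + b^2*(49*d + 18) + b*(174*d^2 - 121*d - 9) + 80*d^3 - 184*d^2 + 72*d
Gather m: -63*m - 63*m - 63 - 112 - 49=-126*m - 224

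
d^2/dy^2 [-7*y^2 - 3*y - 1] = -14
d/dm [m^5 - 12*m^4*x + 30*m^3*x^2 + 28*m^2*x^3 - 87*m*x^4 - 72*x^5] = 5*m^4 - 48*m^3*x + 90*m^2*x^2 + 56*m*x^3 - 87*x^4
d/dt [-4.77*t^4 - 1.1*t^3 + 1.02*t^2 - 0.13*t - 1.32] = -19.08*t^3 - 3.3*t^2 + 2.04*t - 0.13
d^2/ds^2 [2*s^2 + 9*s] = 4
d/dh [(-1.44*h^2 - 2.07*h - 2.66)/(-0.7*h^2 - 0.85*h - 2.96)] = (-0.225*h^2 + 4.8008*h + 3.8662)/(0.49*h^4 + 1.19*h^3 + 4.8665*h^2 + 5.032*h + 8.7616)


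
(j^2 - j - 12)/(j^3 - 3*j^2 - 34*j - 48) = (j - 4)/(j^2 - 6*j - 16)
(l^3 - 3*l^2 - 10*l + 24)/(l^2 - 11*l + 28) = (l^2 + l - 6)/(l - 7)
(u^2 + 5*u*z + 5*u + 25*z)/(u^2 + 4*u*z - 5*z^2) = (-u - 5)/(-u + z)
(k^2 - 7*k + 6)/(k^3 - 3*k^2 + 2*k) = (k - 6)/(k*(k - 2))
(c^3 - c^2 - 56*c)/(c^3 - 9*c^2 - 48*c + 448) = c/(c - 8)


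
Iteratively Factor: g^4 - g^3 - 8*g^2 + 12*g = (g - 2)*(g^3 + g^2 - 6*g) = g*(g - 2)*(g^2 + g - 6) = g*(g - 2)*(g + 3)*(g - 2)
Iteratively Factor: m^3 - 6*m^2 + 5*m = (m - 5)*(m^2 - m) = m*(m - 5)*(m - 1)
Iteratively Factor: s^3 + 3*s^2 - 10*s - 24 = (s + 4)*(s^2 - s - 6) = (s - 3)*(s + 4)*(s + 2)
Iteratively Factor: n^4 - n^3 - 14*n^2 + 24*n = (n)*(n^3 - n^2 - 14*n + 24) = n*(n - 2)*(n^2 + n - 12) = n*(n - 2)*(n + 4)*(n - 3)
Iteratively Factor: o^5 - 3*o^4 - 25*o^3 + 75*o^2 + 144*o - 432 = (o - 4)*(o^4 + o^3 - 21*o^2 - 9*o + 108) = (o - 4)*(o + 3)*(o^3 - 2*o^2 - 15*o + 36) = (o - 4)*(o + 3)*(o + 4)*(o^2 - 6*o + 9) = (o - 4)*(o - 3)*(o + 3)*(o + 4)*(o - 3)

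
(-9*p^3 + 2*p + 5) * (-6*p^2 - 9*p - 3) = 54*p^5 + 81*p^4 + 15*p^3 - 48*p^2 - 51*p - 15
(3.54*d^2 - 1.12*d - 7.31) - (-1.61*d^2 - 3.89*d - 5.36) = 5.15*d^2 + 2.77*d - 1.95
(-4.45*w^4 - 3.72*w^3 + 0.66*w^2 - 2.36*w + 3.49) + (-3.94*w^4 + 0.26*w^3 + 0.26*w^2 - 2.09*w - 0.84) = -8.39*w^4 - 3.46*w^3 + 0.92*w^2 - 4.45*w + 2.65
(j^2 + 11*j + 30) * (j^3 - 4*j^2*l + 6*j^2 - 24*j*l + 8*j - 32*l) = j^5 - 4*j^4*l + 17*j^4 - 68*j^3*l + 104*j^3 - 416*j^2*l + 268*j^2 - 1072*j*l + 240*j - 960*l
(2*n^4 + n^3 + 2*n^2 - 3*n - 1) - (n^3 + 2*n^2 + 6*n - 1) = 2*n^4 - 9*n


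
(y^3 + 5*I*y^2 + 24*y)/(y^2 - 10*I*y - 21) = y*(y + 8*I)/(y - 7*I)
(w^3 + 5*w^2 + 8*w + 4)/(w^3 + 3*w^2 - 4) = (w + 1)/(w - 1)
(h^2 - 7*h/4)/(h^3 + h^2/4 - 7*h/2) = 1/(h + 2)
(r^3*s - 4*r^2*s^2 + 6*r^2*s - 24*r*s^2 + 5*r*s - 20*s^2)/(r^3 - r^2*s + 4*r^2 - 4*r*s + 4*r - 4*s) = s*(r^3 - 4*r^2*s + 6*r^2 - 24*r*s + 5*r - 20*s)/(r^3 - r^2*s + 4*r^2 - 4*r*s + 4*r - 4*s)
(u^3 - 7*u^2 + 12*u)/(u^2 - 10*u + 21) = u*(u - 4)/(u - 7)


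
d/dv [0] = 0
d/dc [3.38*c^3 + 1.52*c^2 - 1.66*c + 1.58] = 10.14*c^2 + 3.04*c - 1.66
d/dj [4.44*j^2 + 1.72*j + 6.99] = 8.88*j + 1.72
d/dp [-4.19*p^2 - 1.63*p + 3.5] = -8.38*p - 1.63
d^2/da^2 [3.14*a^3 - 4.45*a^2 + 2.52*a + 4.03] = 18.84*a - 8.9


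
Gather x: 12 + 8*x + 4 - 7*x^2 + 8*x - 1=-7*x^2 + 16*x + 15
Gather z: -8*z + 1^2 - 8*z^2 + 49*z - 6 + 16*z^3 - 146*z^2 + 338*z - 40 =16*z^3 - 154*z^2 + 379*z - 45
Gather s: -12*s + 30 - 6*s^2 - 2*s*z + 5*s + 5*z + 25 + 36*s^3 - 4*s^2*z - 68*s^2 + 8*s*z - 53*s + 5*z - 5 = 36*s^3 + s^2*(-4*z - 74) + s*(6*z - 60) + 10*z + 50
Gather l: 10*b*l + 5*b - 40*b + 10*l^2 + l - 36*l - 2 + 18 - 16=-35*b + 10*l^2 + l*(10*b - 35)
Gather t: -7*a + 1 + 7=8 - 7*a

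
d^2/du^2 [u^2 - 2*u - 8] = 2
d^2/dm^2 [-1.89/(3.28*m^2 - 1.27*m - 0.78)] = (-40.666752*m^2 + 15.745968*m + 1.89*(6.56*m - 1.27)*(13.12*m - 2.54) + 9.670752)/(-3.28*m^2 + 1.27*m + 0.78)^3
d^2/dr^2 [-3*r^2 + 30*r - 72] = -6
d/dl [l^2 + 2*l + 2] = 2*l + 2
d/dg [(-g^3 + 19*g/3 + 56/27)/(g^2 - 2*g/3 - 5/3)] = (-81*g^4 + 108*g^3 - 108*g^2 - 336*g - 743)/(9*(9*g^4 - 12*g^3 - 26*g^2 + 20*g + 25))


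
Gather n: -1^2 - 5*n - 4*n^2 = -4*n^2 - 5*n - 1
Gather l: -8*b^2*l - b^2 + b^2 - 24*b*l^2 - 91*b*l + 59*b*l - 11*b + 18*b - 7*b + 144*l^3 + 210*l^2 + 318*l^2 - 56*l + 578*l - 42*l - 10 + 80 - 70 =144*l^3 + l^2*(528 - 24*b) + l*(-8*b^2 - 32*b + 480)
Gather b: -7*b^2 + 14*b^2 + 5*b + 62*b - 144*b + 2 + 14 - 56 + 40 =7*b^2 - 77*b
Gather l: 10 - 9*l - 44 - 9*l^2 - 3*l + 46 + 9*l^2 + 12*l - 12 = 0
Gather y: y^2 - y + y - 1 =y^2 - 1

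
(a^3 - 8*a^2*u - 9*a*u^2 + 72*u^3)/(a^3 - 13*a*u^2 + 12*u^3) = (-a^2 + 5*a*u + 24*u^2)/(-a^2 - 3*a*u + 4*u^2)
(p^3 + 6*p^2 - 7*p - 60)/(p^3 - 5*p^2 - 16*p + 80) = (p^2 + 2*p - 15)/(p^2 - 9*p + 20)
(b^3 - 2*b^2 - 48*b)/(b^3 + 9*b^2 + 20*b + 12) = b*(b - 8)/(b^2 + 3*b + 2)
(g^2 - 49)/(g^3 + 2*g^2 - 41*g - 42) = (g - 7)/(g^2 - 5*g - 6)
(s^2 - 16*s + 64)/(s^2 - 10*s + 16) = (s - 8)/(s - 2)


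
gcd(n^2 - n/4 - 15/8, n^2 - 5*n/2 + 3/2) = n - 3/2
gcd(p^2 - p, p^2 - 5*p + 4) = p - 1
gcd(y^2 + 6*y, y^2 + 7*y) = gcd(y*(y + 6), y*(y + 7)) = y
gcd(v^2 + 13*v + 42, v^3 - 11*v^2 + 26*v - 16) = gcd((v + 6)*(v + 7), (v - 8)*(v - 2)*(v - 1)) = 1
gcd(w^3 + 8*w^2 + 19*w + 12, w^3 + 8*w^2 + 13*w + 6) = w + 1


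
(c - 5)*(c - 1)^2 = c^3 - 7*c^2 + 11*c - 5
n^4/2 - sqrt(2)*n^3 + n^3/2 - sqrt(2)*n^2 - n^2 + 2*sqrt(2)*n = n*(n/2 + 1)*(n - 1)*(n - 2*sqrt(2))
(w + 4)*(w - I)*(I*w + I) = I*w^3 + w^2 + 5*I*w^2 + 5*w + 4*I*w + 4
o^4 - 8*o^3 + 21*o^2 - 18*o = o*(o - 3)^2*(o - 2)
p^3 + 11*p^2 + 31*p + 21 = (p + 1)*(p + 3)*(p + 7)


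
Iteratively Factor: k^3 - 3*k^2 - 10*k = (k - 5)*(k^2 + 2*k) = (k - 5)*(k + 2)*(k)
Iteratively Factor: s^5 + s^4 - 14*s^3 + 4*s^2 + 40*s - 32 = (s - 2)*(s^4 + 3*s^3 - 8*s^2 - 12*s + 16) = (s - 2)*(s + 2)*(s^3 + s^2 - 10*s + 8) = (s - 2)*(s - 1)*(s + 2)*(s^2 + 2*s - 8) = (s - 2)^2*(s - 1)*(s + 2)*(s + 4)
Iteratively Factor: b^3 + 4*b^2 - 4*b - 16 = (b - 2)*(b^2 + 6*b + 8) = (b - 2)*(b + 2)*(b + 4)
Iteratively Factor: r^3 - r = (r - 1)*(r^2 + r) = r*(r - 1)*(r + 1)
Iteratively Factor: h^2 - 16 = (h + 4)*(h - 4)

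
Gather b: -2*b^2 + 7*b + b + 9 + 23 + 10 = -2*b^2 + 8*b + 42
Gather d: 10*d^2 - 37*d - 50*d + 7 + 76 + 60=10*d^2 - 87*d + 143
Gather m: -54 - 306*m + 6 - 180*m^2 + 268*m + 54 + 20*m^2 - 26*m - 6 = -160*m^2 - 64*m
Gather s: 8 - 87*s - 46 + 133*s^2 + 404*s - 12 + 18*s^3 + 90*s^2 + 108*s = 18*s^3 + 223*s^2 + 425*s - 50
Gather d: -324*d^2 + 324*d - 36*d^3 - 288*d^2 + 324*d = -36*d^3 - 612*d^2 + 648*d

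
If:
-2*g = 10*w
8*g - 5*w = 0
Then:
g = 0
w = 0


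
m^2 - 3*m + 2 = (m - 2)*(m - 1)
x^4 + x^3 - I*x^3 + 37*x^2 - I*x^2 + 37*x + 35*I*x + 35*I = (x + 1)*(x - 7*I)*(x + I)*(x + 5*I)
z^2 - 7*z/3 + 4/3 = (z - 4/3)*(z - 1)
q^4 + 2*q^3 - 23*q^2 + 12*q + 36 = (q - 3)*(q - 2)*(q + 1)*(q + 6)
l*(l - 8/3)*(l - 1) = l^3 - 11*l^2/3 + 8*l/3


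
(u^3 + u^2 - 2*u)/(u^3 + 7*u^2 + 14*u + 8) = u*(u - 1)/(u^2 + 5*u + 4)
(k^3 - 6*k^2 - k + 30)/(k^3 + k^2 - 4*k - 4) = (k^2 - 8*k + 15)/(k^2 - k - 2)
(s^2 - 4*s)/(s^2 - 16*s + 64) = s*(s - 4)/(s^2 - 16*s + 64)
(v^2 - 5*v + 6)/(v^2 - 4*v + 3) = (v - 2)/(v - 1)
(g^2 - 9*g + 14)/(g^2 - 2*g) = (g - 7)/g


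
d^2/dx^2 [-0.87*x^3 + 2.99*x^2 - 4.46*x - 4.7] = 5.98 - 5.22*x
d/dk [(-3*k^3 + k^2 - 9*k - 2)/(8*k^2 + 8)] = 3*(-k^4 + 2*k - 3)/(8*(k^4 + 2*k^2 + 1))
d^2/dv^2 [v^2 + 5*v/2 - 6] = 2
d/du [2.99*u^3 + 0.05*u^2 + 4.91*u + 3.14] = 8.97*u^2 + 0.1*u + 4.91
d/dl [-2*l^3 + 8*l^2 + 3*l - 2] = -6*l^2 + 16*l + 3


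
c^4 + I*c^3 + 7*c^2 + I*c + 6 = (c - 2*I)*(c - I)*(c + I)*(c + 3*I)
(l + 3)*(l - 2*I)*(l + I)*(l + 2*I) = l^4 + 3*l^3 + I*l^3 + 4*l^2 + 3*I*l^2 + 12*l + 4*I*l + 12*I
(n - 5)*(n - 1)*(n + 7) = n^3 + n^2 - 37*n + 35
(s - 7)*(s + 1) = s^2 - 6*s - 7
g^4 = g^4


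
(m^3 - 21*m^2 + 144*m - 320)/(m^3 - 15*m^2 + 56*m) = (m^2 - 13*m + 40)/(m*(m - 7))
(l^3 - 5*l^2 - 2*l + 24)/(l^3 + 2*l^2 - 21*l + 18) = (l^2 - 2*l - 8)/(l^2 + 5*l - 6)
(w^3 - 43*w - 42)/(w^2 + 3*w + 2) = (w^2 - w - 42)/(w + 2)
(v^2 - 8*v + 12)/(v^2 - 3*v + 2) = (v - 6)/(v - 1)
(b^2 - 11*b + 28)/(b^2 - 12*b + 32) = (b - 7)/(b - 8)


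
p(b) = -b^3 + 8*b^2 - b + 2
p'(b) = -3*b^2 + 16*b - 1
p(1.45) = 14.32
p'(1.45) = 15.89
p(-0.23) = 2.67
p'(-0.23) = -4.84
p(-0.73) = 7.38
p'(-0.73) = -14.28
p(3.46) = 52.89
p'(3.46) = 18.45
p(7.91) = -0.28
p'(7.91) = -62.14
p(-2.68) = 81.39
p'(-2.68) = -65.43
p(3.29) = 49.69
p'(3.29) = 19.17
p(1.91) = 22.31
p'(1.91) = 18.62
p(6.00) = 68.00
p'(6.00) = -13.00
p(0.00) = 2.00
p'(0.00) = -1.00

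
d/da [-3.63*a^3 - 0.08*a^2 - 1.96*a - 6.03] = -10.89*a^2 - 0.16*a - 1.96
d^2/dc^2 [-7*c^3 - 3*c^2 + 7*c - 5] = -42*c - 6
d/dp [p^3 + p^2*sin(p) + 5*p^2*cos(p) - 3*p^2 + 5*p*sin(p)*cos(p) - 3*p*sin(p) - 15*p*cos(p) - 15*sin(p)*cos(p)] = -5*p^2*sin(p) + p^2*cos(p) + 3*p^2 + 17*p*sin(p) + 7*p*cos(p) + 5*p*cos(2*p) - 6*p - 3*sin(p) + 5*sin(2*p)/2 - 15*cos(p) - 15*cos(2*p)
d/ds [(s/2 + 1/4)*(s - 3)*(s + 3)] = 3*s^2/2 + s/2 - 9/2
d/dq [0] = 0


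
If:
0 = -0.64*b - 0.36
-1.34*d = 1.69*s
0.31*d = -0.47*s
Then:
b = -0.56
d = 0.00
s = 0.00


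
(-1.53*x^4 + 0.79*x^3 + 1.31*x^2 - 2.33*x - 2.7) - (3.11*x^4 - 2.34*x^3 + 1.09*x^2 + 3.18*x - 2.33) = -4.64*x^4 + 3.13*x^3 + 0.22*x^2 - 5.51*x - 0.37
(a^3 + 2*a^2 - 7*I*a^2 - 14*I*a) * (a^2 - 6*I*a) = a^5 + 2*a^4 - 13*I*a^4 - 42*a^3 - 26*I*a^3 - 84*a^2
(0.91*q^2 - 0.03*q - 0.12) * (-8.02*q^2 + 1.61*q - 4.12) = -7.2982*q^4 + 1.7057*q^3 - 2.8351*q^2 - 0.0696*q + 0.4944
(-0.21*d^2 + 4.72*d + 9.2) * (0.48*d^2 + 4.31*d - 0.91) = -0.1008*d^4 + 1.3605*d^3 + 24.9503*d^2 + 35.3568*d - 8.372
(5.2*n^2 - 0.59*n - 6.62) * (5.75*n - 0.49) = 29.9*n^3 - 5.9405*n^2 - 37.7759*n + 3.2438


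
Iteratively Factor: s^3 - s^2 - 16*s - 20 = (s + 2)*(s^2 - 3*s - 10) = (s - 5)*(s + 2)*(s + 2)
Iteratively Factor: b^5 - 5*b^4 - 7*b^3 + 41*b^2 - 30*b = (b - 2)*(b^4 - 3*b^3 - 13*b^2 + 15*b) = (b - 5)*(b - 2)*(b^3 + 2*b^2 - 3*b) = b*(b - 5)*(b - 2)*(b^2 + 2*b - 3) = b*(b - 5)*(b - 2)*(b - 1)*(b + 3)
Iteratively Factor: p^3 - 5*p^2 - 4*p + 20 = (p - 2)*(p^2 - 3*p - 10) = (p - 5)*(p - 2)*(p + 2)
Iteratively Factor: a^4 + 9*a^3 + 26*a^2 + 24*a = (a + 2)*(a^3 + 7*a^2 + 12*a) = (a + 2)*(a + 3)*(a^2 + 4*a) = a*(a + 2)*(a + 3)*(a + 4)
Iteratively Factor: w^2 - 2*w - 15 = (w + 3)*(w - 5)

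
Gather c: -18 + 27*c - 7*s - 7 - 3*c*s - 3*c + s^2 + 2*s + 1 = c*(24 - 3*s) + s^2 - 5*s - 24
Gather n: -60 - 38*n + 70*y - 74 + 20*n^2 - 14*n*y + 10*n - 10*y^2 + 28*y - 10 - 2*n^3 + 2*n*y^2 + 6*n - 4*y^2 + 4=-2*n^3 + 20*n^2 + n*(2*y^2 - 14*y - 22) - 14*y^2 + 98*y - 140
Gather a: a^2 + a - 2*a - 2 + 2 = a^2 - a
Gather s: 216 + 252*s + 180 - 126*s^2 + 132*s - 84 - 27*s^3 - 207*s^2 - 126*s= -27*s^3 - 333*s^2 + 258*s + 312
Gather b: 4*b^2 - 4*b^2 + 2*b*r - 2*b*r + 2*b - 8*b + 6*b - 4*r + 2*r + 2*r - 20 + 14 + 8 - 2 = 0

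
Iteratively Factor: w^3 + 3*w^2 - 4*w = (w)*(w^2 + 3*w - 4) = w*(w + 4)*(w - 1)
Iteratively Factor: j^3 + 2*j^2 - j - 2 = (j + 2)*(j^2 - 1) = (j + 1)*(j + 2)*(j - 1)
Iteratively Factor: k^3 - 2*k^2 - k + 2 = (k + 1)*(k^2 - 3*k + 2) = (k - 1)*(k + 1)*(k - 2)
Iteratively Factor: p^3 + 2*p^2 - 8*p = (p)*(p^2 + 2*p - 8) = p*(p - 2)*(p + 4)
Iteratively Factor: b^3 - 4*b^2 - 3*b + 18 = (b - 3)*(b^2 - b - 6) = (b - 3)^2*(b + 2)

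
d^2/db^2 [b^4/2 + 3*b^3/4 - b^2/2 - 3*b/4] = 6*b^2 + 9*b/2 - 1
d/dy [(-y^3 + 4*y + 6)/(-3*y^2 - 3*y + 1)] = (3*y^4 + 6*y^3 + 9*y^2 + 36*y + 22)/(9*y^4 + 18*y^3 + 3*y^2 - 6*y + 1)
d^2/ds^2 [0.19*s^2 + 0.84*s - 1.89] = 0.380000000000000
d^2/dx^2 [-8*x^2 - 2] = -16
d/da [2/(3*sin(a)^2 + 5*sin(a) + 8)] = -2*(6*sin(a) + 5)*cos(a)/(3*sin(a)^2 + 5*sin(a) + 8)^2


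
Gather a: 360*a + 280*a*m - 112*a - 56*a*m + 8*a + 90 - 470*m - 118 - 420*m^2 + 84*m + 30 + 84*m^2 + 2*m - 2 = a*(224*m + 256) - 336*m^2 - 384*m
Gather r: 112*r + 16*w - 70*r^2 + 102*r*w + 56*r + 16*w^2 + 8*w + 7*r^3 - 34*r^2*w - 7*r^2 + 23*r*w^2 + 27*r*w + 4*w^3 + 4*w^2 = 7*r^3 + r^2*(-34*w - 77) + r*(23*w^2 + 129*w + 168) + 4*w^3 + 20*w^2 + 24*w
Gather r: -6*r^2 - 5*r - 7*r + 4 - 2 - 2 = -6*r^2 - 12*r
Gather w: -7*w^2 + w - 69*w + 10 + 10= -7*w^2 - 68*w + 20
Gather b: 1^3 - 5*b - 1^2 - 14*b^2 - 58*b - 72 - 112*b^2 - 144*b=-126*b^2 - 207*b - 72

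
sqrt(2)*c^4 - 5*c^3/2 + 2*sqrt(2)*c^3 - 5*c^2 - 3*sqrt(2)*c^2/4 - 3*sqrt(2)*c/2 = c*(c + 2)*(c - 3*sqrt(2)/2)*(sqrt(2)*c + 1/2)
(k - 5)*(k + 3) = k^2 - 2*k - 15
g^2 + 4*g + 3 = (g + 1)*(g + 3)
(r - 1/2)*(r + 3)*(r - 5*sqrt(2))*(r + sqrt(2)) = r^4 - 4*sqrt(2)*r^3 + 5*r^3/2 - 10*sqrt(2)*r^2 - 23*r^2/2 - 25*r + 6*sqrt(2)*r + 15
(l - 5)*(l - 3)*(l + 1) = l^3 - 7*l^2 + 7*l + 15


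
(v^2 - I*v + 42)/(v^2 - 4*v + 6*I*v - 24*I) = (v - 7*I)/(v - 4)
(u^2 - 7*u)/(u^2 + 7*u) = (u - 7)/(u + 7)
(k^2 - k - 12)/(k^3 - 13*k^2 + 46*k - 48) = (k^2 - k - 12)/(k^3 - 13*k^2 + 46*k - 48)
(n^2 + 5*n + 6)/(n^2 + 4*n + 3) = (n + 2)/(n + 1)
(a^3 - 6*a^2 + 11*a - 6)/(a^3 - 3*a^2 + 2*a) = (a - 3)/a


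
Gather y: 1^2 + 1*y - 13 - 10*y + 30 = 18 - 9*y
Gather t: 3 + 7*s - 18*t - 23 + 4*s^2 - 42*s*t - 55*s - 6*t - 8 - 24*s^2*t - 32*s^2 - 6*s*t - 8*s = -28*s^2 - 56*s + t*(-24*s^2 - 48*s - 24) - 28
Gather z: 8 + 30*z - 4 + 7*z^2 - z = 7*z^2 + 29*z + 4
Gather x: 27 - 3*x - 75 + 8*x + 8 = 5*x - 40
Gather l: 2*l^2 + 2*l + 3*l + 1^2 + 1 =2*l^2 + 5*l + 2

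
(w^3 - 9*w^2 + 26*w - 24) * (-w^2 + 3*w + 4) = -w^5 + 12*w^4 - 49*w^3 + 66*w^2 + 32*w - 96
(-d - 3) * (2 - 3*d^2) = 3*d^3 + 9*d^2 - 2*d - 6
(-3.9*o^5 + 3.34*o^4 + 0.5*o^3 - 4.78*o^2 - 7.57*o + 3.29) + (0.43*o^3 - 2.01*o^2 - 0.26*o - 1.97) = -3.9*o^5 + 3.34*o^4 + 0.93*o^3 - 6.79*o^2 - 7.83*o + 1.32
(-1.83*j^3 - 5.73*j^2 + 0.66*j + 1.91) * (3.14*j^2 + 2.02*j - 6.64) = -5.7462*j^5 - 21.6888*j^4 + 2.649*j^3 + 45.3778*j^2 - 0.5242*j - 12.6824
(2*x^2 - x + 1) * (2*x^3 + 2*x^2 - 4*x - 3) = 4*x^5 + 2*x^4 - 8*x^3 - x - 3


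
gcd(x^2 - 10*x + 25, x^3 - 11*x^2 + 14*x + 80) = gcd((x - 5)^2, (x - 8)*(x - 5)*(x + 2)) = x - 5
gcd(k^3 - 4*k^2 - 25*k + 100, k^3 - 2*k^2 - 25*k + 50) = k^2 - 25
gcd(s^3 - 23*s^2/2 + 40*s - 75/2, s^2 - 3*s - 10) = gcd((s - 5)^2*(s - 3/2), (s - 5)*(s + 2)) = s - 5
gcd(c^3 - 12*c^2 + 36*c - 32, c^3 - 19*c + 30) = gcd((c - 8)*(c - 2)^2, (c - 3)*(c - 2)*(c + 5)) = c - 2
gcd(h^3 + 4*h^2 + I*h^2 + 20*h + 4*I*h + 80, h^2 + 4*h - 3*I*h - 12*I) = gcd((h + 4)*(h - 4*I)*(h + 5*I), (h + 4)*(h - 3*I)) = h + 4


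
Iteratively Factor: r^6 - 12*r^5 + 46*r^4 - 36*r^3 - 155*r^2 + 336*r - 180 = (r - 2)*(r^5 - 10*r^4 + 26*r^3 + 16*r^2 - 123*r + 90) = (r - 3)*(r - 2)*(r^4 - 7*r^3 + 5*r^2 + 31*r - 30) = (r - 3)*(r - 2)*(r - 1)*(r^3 - 6*r^2 - r + 30) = (r - 5)*(r - 3)*(r - 2)*(r - 1)*(r^2 - r - 6) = (r - 5)*(r - 3)^2*(r - 2)*(r - 1)*(r + 2)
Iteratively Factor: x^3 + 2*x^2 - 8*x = (x)*(x^2 + 2*x - 8) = x*(x - 2)*(x + 4)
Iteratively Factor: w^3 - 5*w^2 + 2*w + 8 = (w - 4)*(w^2 - w - 2) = (w - 4)*(w + 1)*(w - 2)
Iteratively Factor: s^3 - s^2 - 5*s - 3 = (s + 1)*(s^2 - 2*s - 3) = (s + 1)^2*(s - 3)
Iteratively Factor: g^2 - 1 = (g + 1)*(g - 1)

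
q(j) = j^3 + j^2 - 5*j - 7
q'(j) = 3*j^2 + 2*j - 5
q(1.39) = -9.33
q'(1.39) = 3.58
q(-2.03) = -1.09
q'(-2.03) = 3.30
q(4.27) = 67.74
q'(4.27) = 58.24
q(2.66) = 5.60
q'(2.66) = 21.55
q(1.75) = -7.33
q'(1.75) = 7.69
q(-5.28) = -99.92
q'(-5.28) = 68.08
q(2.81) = 9.03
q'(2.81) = 24.31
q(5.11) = 126.99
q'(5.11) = 83.56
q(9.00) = 758.00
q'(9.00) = 256.00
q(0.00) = -7.00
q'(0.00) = -5.00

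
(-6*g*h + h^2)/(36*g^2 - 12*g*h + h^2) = -h/(6*g - h)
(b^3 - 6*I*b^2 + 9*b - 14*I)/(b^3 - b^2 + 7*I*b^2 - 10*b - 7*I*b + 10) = (b^2 - 8*I*b - 7)/(b^2 + b*(-1 + 5*I) - 5*I)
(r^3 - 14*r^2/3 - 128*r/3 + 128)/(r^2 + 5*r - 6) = (3*r^2 - 32*r + 64)/(3*(r - 1))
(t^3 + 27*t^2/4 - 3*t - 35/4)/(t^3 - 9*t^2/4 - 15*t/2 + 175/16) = 4*(t^2 + 8*t + 7)/(4*t^2 - 4*t - 35)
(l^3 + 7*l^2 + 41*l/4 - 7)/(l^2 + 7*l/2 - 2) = l + 7/2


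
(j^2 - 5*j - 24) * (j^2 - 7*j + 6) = j^4 - 12*j^3 + 17*j^2 + 138*j - 144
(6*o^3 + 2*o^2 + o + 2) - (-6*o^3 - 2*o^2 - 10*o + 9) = 12*o^3 + 4*o^2 + 11*o - 7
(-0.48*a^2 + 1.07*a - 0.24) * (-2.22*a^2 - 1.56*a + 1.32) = 1.0656*a^4 - 1.6266*a^3 - 1.77*a^2 + 1.7868*a - 0.3168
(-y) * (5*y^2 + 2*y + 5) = -5*y^3 - 2*y^2 - 5*y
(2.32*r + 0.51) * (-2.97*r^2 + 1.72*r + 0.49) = -6.8904*r^3 + 2.4757*r^2 + 2.014*r + 0.2499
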